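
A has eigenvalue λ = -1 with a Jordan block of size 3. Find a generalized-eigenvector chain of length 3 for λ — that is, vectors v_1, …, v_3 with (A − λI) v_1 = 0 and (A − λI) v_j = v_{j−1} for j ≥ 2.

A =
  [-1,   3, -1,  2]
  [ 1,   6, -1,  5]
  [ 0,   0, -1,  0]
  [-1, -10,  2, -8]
A Jordan chain for λ = -1 of length 3:
v_1 = (1, 2, 0, -3)ᵀ
v_2 = (0, 1, 0, -1)ᵀ
v_3 = (1, 0, 0, 0)ᵀ

Let N = A − (-1)·I. We want v_3 with N^3 v_3 = 0 but N^2 v_3 ≠ 0; then v_{j-1} := N · v_j for j = 3, …, 2.

Pick v_3 = (1, 0, 0, 0)ᵀ.
Then v_2 = N · v_3 = (0, 1, 0, -1)ᵀ.
Then v_1 = N · v_2 = (1, 2, 0, -3)ᵀ.

Sanity check: (A − (-1)·I) v_1 = (0, 0, 0, 0)ᵀ = 0. ✓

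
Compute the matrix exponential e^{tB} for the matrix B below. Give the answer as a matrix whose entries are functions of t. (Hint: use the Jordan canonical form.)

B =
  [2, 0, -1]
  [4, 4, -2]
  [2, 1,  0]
e^{tB} =
  [-t^2*exp(2*t) + exp(2*t), -t^2*exp(2*t)/2, t^2*exp(2*t) - t*exp(2*t)]
  [2*t^2*exp(2*t) + 4*t*exp(2*t), t^2*exp(2*t) + 2*t*exp(2*t) + exp(2*t), -2*t^2*exp(2*t) - 2*t*exp(2*t)]
  [2*t*exp(2*t), t*exp(2*t), -2*t*exp(2*t) + exp(2*t)]

Strategy: write B = P · J · P⁻¹ where J is a Jordan canonical form, so e^{tB} = P · e^{tJ} · P⁻¹, and e^{tJ} can be computed block-by-block.

B has Jordan form
J =
  [2, 1, 0]
  [0, 2, 1]
  [0, 0, 2]
(up to reordering of blocks).

Per-block formulas:
  For a 3×3 Jordan block J_3(2): exp(t · J_3(2)) = e^(2t)·(I + t·N + (t^2/2)·N^2), where N is the 3×3 nilpotent shift.

After assembling e^{tJ} and conjugating by P, we get:

e^{tB} =
  [-t^2*exp(2*t) + exp(2*t), -t^2*exp(2*t)/2, t^2*exp(2*t) - t*exp(2*t)]
  [2*t^2*exp(2*t) + 4*t*exp(2*t), t^2*exp(2*t) + 2*t*exp(2*t) + exp(2*t), -2*t^2*exp(2*t) - 2*t*exp(2*t)]
  [2*t*exp(2*t), t*exp(2*t), -2*t*exp(2*t) + exp(2*t)]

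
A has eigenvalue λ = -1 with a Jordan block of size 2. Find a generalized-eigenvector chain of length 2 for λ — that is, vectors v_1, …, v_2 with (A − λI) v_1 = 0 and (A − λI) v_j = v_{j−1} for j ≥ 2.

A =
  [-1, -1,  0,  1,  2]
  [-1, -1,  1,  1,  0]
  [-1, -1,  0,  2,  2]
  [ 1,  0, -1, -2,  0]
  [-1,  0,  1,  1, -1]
A Jordan chain for λ = -1 of length 2:
v_1 = (0, -1, -1, 1, -1)ᵀ
v_2 = (1, 0, 0, 0, 0)ᵀ

Let N = A − (-1)·I. We want v_2 with N^2 v_2 = 0 but N^1 v_2 ≠ 0; then v_{j-1} := N · v_j for j = 2, …, 2.

Pick v_2 = (1, 0, 0, 0, 0)ᵀ.
Then v_1 = N · v_2 = (0, -1, -1, 1, -1)ᵀ.

Sanity check: (A − (-1)·I) v_1 = (0, 0, 0, 0, 0)ᵀ = 0. ✓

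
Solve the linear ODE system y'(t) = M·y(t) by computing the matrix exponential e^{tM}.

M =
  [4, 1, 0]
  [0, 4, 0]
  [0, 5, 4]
e^{tM} =
  [exp(4*t), t*exp(4*t), 0]
  [0, exp(4*t), 0]
  [0, 5*t*exp(4*t), exp(4*t)]

Strategy: write M = P · J · P⁻¹ where J is a Jordan canonical form, so e^{tM} = P · e^{tJ} · P⁻¹, and e^{tJ} can be computed block-by-block.

M has Jordan form
J =
  [4, 1, 0]
  [0, 4, 0]
  [0, 0, 4]
(up to reordering of blocks).

Per-block formulas:
  For a 1×1 block at λ = 4: exp(t · [4]) = [e^(4t)].
  For a 2×2 Jordan block J_2(4): exp(t · J_2(4)) = e^(4t)·(I + t·N), where N is the 2×2 nilpotent shift.

After assembling e^{tJ} and conjugating by P, we get:

e^{tM} =
  [exp(4*t), t*exp(4*t), 0]
  [0, exp(4*t), 0]
  [0, 5*t*exp(4*t), exp(4*t)]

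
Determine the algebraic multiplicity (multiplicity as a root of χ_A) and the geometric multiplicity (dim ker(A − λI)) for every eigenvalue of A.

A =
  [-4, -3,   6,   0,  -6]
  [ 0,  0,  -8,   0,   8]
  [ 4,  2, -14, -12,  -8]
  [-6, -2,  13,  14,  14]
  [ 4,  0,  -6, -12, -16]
λ = -4: alg = 5, geom = 3

Step 1 — factor the characteristic polynomial to read off the algebraic multiplicities:
  χ_A(x) = (x + 4)^5

Step 2 — compute geometric multiplicities via the rank-nullity identity g(λ) = n − rank(A − λI):
  rank(A − (-4)·I) = 2, so dim ker(A − (-4)·I) = n − 2 = 3

Summary:
  λ = -4: algebraic multiplicity = 5, geometric multiplicity = 3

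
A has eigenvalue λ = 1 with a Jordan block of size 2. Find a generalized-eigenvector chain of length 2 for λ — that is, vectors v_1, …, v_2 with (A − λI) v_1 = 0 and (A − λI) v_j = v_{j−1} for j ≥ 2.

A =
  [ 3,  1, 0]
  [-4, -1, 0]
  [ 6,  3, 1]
A Jordan chain for λ = 1 of length 2:
v_1 = (2, -4, 6)ᵀ
v_2 = (1, 0, 0)ᵀ

Let N = A − (1)·I. We want v_2 with N^2 v_2 = 0 but N^1 v_2 ≠ 0; then v_{j-1} := N · v_j for j = 2, …, 2.

Pick v_2 = (1, 0, 0)ᵀ.
Then v_1 = N · v_2 = (2, -4, 6)ᵀ.

Sanity check: (A − (1)·I) v_1 = (0, 0, 0)ᵀ = 0. ✓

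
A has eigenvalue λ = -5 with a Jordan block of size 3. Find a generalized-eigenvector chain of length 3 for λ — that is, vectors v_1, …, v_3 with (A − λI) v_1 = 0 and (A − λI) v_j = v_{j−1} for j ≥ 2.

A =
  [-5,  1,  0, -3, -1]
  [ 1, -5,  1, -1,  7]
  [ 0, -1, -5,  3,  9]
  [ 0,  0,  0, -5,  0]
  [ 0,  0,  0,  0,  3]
A Jordan chain for λ = -5 of length 3:
v_1 = (1, 0, -1, 0, 0)ᵀ
v_2 = (0, 1, 0, 0, 0)ᵀ
v_3 = (1, 0, 0, 0, 0)ᵀ

Let N = A − (-5)·I. We want v_3 with N^3 v_3 = 0 but N^2 v_3 ≠ 0; then v_{j-1} := N · v_j for j = 3, …, 2.

Pick v_3 = (1, 0, 0, 0, 0)ᵀ.
Then v_2 = N · v_3 = (0, 1, 0, 0, 0)ᵀ.
Then v_1 = N · v_2 = (1, 0, -1, 0, 0)ᵀ.

Sanity check: (A − (-5)·I) v_1 = (0, 0, 0, 0, 0)ᵀ = 0. ✓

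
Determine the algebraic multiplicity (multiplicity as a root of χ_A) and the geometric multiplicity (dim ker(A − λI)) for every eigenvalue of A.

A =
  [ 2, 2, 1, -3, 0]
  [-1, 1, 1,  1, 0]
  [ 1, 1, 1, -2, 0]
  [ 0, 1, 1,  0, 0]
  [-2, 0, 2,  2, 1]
λ = 1: alg = 5, geom = 3

Step 1 — factor the characteristic polynomial to read off the algebraic multiplicities:
  χ_A(x) = (x - 1)^5

Step 2 — compute geometric multiplicities via the rank-nullity identity g(λ) = n − rank(A − λI):
  rank(A − (1)·I) = 2, so dim ker(A − (1)·I) = n − 2 = 3

Summary:
  λ = 1: algebraic multiplicity = 5, geometric multiplicity = 3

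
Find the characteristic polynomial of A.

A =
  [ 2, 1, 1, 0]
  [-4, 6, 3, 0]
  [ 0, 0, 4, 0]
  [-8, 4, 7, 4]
x^4 - 16*x^3 + 96*x^2 - 256*x + 256

Expanding det(x·I − A) (e.g. by cofactor expansion or by noting that A is similar to its Jordan form J, which has the same characteristic polynomial as A) gives
  χ_A(x) = x^4 - 16*x^3 + 96*x^2 - 256*x + 256
which factors as (x - 4)^4. The eigenvalues (with algebraic multiplicities) are λ = 4 with multiplicity 4.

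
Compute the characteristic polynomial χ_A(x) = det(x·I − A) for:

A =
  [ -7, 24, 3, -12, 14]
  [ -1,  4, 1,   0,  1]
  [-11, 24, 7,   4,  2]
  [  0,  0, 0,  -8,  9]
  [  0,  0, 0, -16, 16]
x^5 - 12*x^4 + 32*x^3 + 128*x^2 - 768*x + 1024

Expanding det(x·I − A) (e.g. by cofactor expansion or by noting that A is similar to its Jordan form J, which has the same characteristic polynomial as A) gives
  χ_A(x) = x^5 - 12*x^4 + 32*x^3 + 128*x^2 - 768*x + 1024
which factors as (x - 4)^4*(x + 4). The eigenvalues (with algebraic multiplicities) are λ = -4 with multiplicity 1, λ = 4 with multiplicity 4.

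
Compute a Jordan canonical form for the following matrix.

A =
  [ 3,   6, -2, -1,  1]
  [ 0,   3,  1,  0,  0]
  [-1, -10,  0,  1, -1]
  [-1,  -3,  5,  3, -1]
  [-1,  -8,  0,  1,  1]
J_3(2) ⊕ J_1(2) ⊕ J_1(2)

The characteristic polynomial is
  det(x·I − A) = x^5 - 10*x^4 + 40*x^3 - 80*x^2 + 80*x - 32 = (x - 2)^5

Eigenvalues and multiplicities (the geometric multiplicity of λ is n − rank(A − λI), which equals the number of Jordan blocks for λ):
  λ = 2: algebraic multiplicity = 5, geometric multiplicity = 3

Determining the block sizes for each eigenvalue:
  λ = 2: with am = 5 and gm = 3, the partition is not yet determined (e.g. several partitions of 5 into 3 parts exist). Let N = A − (2)·I. Computing rank(N^1) = 2, rank(N^2) = 1, rank(N^3) = 0; the number of blocks of size ≥ j is rank(N^{j−1}) − rank(N^j), giving [3, 1, 1]. So we have 1 block(s) of size 3, 2 block(s) of size 1 → block sizes [3, 1, 1]

Assembling the blocks gives a Jordan form
J =
  [2, 1, 0, 0, 0]
  [0, 2, 1, 0, 0]
  [0, 0, 2, 0, 0]
  [0, 0, 0, 2, 0]
  [0, 0, 0, 0, 2]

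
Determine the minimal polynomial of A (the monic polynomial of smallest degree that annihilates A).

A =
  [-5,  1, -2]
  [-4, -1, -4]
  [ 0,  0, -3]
x^2 + 6*x + 9

The characteristic polynomial is χ_A(x) = (x + 3)^3, so the eigenvalues are known. The minimal polynomial is
  m_A(x) = Π_λ (x − λ)^{k_λ}
where k_λ is the size of the *largest* Jordan block for λ (equivalently, the smallest k with (A − λI)^k v = 0 for every generalised eigenvector v of λ).

  λ = -3: largest Jordan block has size 2, contributing (x + 3)^2

So m_A(x) = (x + 3)^2 = x^2 + 6*x + 9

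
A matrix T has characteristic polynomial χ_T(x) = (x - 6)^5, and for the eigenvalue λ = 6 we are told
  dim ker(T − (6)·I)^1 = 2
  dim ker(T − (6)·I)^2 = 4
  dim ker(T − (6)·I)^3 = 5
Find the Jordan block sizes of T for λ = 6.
Block sizes for λ = 6: [3, 2]

From the dimensions of kernels of powers, the number of Jordan blocks of size at least j is d_j − d_{j−1} where d_j = dim ker(N^j) (with d_0 = 0). Computing the differences gives [2, 2, 1].
The number of blocks of size exactly k is (#blocks of size ≥ k) − (#blocks of size ≥ k + 1), so the partition is: 1 block(s) of size 2, 1 block(s) of size 3.
In nonincreasing order the block sizes are [3, 2].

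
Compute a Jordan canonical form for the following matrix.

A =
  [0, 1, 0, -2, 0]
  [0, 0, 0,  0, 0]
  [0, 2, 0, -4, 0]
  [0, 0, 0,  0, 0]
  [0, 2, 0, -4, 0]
J_2(0) ⊕ J_1(0) ⊕ J_1(0) ⊕ J_1(0)

The characteristic polynomial is
  det(x·I − A) = x^5

Eigenvalues and multiplicities (the geometric multiplicity of λ is n − rank(A − λI), which equals the number of Jordan blocks for λ):
  λ = 0: algebraic multiplicity = 5, geometric multiplicity = 4

Determining the block sizes for each eigenvalue:
  λ = 0: 4 blocks summing to 5 forces exactly one block of size 2 and the rest size 1 → block sizes [2, 1, 1, 1]

Assembling the blocks gives a Jordan form
J =
  [0, 1, 0, 0, 0]
  [0, 0, 0, 0, 0]
  [0, 0, 0, 0, 0]
  [0, 0, 0, 0, 0]
  [0, 0, 0, 0, 0]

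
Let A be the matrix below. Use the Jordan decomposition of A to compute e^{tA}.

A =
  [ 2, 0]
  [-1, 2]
e^{tA} =
  [exp(2*t), 0]
  [-t*exp(2*t), exp(2*t)]

Strategy: write A = P · J · P⁻¹ where J is a Jordan canonical form, so e^{tA} = P · e^{tJ} · P⁻¹, and e^{tJ} can be computed block-by-block.

A has Jordan form
J =
  [2, 1]
  [0, 2]
(up to reordering of blocks).

Per-block formulas:
  For a 2×2 Jordan block J_2(2): exp(t · J_2(2)) = e^(2t)·(I + t·N), where N is the 2×2 nilpotent shift.

After assembling e^{tJ} and conjugating by P, we get:

e^{tA} =
  [exp(2*t), 0]
  [-t*exp(2*t), exp(2*t)]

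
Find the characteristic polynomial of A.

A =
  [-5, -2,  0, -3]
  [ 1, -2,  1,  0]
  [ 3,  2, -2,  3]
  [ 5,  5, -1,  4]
x^4 + 5*x^3 + 6*x^2 - 4*x - 8

Expanding det(x·I − A) (e.g. by cofactor expansion or by noting that A is similar to its Jordan form J, which has the same characteristic polynomial as A) gives
  χ_A(x) = x^4 + 5*x^3 + 6*x^2 - 4*x - 8
which factors as (x - 1)*(x + 2)^3. The eigenvalues (with algebraic multiplicities) are λ = -2 with multiplicity 3, λ = 1 with multiplicity 1.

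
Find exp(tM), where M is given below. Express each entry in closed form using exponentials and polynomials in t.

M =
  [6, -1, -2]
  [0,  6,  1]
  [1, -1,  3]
e^{tM} =
  [-t^2*exp(5*t)/2 + t*exp(5*t) + exp(5*t), -t*exp(5*t), t^2*exp(5*t)/2 - 2*t*exp(5*t)]
  [t^2*exp(5*t)/2, t*exp(5*t) + exp(5*t), -t^2*exp(5*t)/2 + t*exp(5*t)]
  [-t^2*exp(5*t)/2 + t*exp(5*t), -t*exp(5*t), t^2*exp(5*t)/2 - 2*t*exp(5*t) + exp(5*t)]

Strategy: write M = P · J · P⁻¹ where J is a Jordan canonical form, so e^{tM} = P · e^{tJ} · P⁻¹, and e^{tJ} can be computed block-by-block.

M has Jordan form
J =
  [5, 1, 0]
  [0, 5, 1]
  [0, 0, 5]
(up to reordering of blocks).

Per-block formulas:
  For a 3×3 Jordan block J_3(5): exp(t · J_3(5)) = e^(5t)·(I + t·N + (t^2/2)·N^2), where N is the 3×3 nilpotent shift.

After assembling e^{tJ} and conjugating by P, we get:

e^{tM} =
  [-t^2*exp(5*t)/2 + t*exp(5*t) + exp(5*t), -t*exp(5*t), t^2*exp(5*t)/2 - 2*t*exp(5*t)]
  [t^2*exp(5*t)/2, t*exp(5*t) + exp(5*t), -t^2*exp(5*t)/2 + t*exp(5*t)]
  [-t^2*exp(5*t)/2 + t*exp(5*t), -t*exp(5*t), t^2*exp(5*t)/2 - 2*t*exp(5*t) + exp(5*t)]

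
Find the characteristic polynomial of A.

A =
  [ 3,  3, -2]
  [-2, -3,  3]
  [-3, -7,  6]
x^3 - 6*x^2 + 12*x - 8

Expanding det(x·I − A) (e.g. by cofactor expansion or by noting that A is similar to its Jordan form J, which has the same characteristic polynomial as A) gives
  χ_A(x) = x^3 - 6*x^2 + 12*x - 8
which factors as (x - 2)^3. The eigenvalues (with algebraic multiplicities) are λ = 2 with multiplicity 3.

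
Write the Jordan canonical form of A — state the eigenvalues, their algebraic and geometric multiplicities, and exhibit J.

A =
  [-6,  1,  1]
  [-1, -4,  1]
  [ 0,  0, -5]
J_2(-5) ⊕ J_1(-5)

The characteristic polynomial is
  det(x·I − A) = x^3 + 15*x^2 + 75*x + 125 = (x + 5)^3

Eigenvalues and multiplicities (the geometric multiplicity of λ is n − rank(A − λI), which equals the number of Jordan blocks for λ):
  λ = -5: algebraic multiplicity = 3, geometric multiplicity = 2

Determining the block sizes for each eigenvalue:
  λ = -5: 2 blocks summing to 3 forces exactly one block of size 2 and the rest size 1 → block sizes [2, 1]

Assembling the blocks gives a Jordan form
J =
  [-5,  1,  0]
  [ 0, -5,  0]
  [ 0,  0, -5]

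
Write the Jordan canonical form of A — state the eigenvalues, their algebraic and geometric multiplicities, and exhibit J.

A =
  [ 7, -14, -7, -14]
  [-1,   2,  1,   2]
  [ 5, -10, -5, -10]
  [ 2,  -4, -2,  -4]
J_2(0) ⊕ J_1(0) ⊕ J_1(0)

The characteristic polynomial is
  det(x·I − A) = x^4

Eigenvalues and multiplicities (the geometric multiplicity of λ is n − rank(A − λI), which equals the number of Jordan blocks for λ):
  λ = 0: algebraic multiplicity = 4, geometric multiplicity = 3

Determining the block sizes for each eigenvalue:
  λ = 0: 3 blocks summing to 4 forces exactly one block of size 2 and the rest size 1 → block sizes [2, 1, 1]

Assembling the blocks gives a Jordan form
J =
  [0, 1, 0, 0]
  [0, 0, 0, 0]
  [0, 0, 0, 0]
  [0, 0, 0, 0]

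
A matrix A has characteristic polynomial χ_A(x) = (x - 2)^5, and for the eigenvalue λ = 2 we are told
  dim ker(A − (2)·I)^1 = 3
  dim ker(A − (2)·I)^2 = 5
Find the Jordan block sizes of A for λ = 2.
Block sizes for λ = 2: [2, 2, 1]

From the dimensions of kernels of powers, the number of Jordan blocks of size at least j is d_j − d_{j−1} where d_j = dim ker(N^j) (with d_0 = 0). Computing the differences gives [3, 2].
The number of blocks of size exactly k is (#blocks of size ≥ k) − (#blocks of size ≥ k + 1), so the partition is: 1 block(s) of size 1, 2 block(s) of size 2.
In nonincreasing order the block sizes are [2, 2, 1].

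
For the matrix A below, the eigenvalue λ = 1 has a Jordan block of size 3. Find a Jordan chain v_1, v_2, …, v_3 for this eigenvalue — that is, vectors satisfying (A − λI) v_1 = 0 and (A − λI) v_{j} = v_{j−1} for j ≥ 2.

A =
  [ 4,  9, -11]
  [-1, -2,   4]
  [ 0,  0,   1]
A Jordan chain for λ = 1 of length 3:
v_1 = (3, -1, 0)ᵀ
v_2 = (-11, 4, 0)ᵀ
v_3 = (0, 0, 1)ᵀ

Let N = A − (1)·I. We want v_3 with N^3 v_3 = 0 but N^2 v_3 ≠ 0; then v_{j-1} := N · v_j for j = 3, …, 2.

Pick v_3 = (0, 0, 1)ᵀ.
Then v_2 = N · v_3 = (-11, 4, 0)ᵀ.
Then v_1 = N · v_2 = (3, -1, 0)ᵀ.

Sanity check: (A − (1)·I) v_1 = (0, 0, 0)ᵀ = 0. ✓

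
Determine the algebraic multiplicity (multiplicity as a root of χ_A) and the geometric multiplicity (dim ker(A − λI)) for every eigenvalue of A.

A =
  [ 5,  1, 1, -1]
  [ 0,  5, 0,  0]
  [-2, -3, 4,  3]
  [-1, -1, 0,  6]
λ = 5: alg = 4, geom = 2

Step 1 — factor the characteristic polynomial to read off the algebraic multiplicities:
  χ_A(x) = (x - 5)^4

Step 2 — compute geometric multiplicities via the rank-nullity identity g(λ) = n − rank(A − λI):
  rank(A − (5)·I) = 2, so dim ker(A − (5)·I) = n − 2 = 2

Summary:
  λ = 5: algebraic multiplicity = 4, geometric multiplicity = 2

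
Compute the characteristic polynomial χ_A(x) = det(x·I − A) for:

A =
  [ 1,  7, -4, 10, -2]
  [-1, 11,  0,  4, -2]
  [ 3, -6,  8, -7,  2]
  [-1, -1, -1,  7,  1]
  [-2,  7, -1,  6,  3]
x^5 - 30*x^4 + 360*x^3 - 2160*x^2 + 6480*x - 7776

Expanding det(x·I − A) (e.g. by cofactor expansion or by noting that A is similar to its Jordan form J, which has the same characteristic polynomial as A) gives
  χ_A(x) = x^5 - 30*x^4 + 360*x^3 - 2160*x^2 + 6480*x - 7776
which factors as (x - 6)^5. The eigenvalues (with algebraic multiplicities) are λ = 6 with multiplicity 5.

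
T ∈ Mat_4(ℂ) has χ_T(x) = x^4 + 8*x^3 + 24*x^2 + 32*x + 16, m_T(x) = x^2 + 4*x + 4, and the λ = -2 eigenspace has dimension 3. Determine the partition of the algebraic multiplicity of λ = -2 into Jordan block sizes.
Block sizes for λ = -2: [2, 1, 1]

Step 1 — from the characteristic polynomial, algebraic multiplicity of λ = -2 is 4. From dim ker(T − (-2)·I) = 3, there are exactly 3 Jordan blocks for λ = -2.
Step 2 — from the minimal polynomial, the factor (x + 2)^2 tells us the largest block for λ = -2 has size 2.
Step 3 — with total size 4, 3 blocks, and largest block 2, the block sizes (in nonincreasing order) are [2, 1, 1].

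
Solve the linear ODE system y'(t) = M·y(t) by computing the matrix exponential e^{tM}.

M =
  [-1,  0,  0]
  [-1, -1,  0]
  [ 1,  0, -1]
e^{tM} =
  [exp(-t), 0, 0]
  [-t*exp(-t), exp(-t), 0]
  [t*exp(-t), 0, exp(-t)]

Strategy: write M = P · J · P⁻¹ where J is a Jordan canonical form, so e^{tM} = P · e^{tJ} · P⁻¹, and e^{tJ} can be computed block-by-block.

M has Jordan form
J =
  [-1,  1,  0]
  [ 0, -1,  0]
  [ 0,  0, -1]
(up to reordering of blocks).

Per-block formulas:
  For a 2×2 Jordan block J_2(-1): exp(t · J_2(-1)) = e^(-1t)·(I + t·N), where N is the 2×2 nilpotent shift.
  For a 1×1 block at λ = -1: exp(t · [-1]) = [e^(-1t)].

After assembling e^{tJ} and conjugating by P, we get:

e^{tM} =
  [exp(-t), 0, 0]
  [-t*exp(-t), exp(-t), 0]
  [t*exp(-t), 0, exp(-t)]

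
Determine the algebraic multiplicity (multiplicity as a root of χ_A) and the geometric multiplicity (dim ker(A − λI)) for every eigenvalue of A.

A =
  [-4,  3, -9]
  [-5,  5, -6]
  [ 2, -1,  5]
λ = 2: alg = 3, geom = 1

Step 1 — factor the characteristic polynomial to read off the algebraic multiplicities:
  χ_A(x) = (x - 2)^3

Step 2 — compute geometric multiplicities via the rank-nullity identity g(λ) = n − rank(A − λI):
  rank(A − (2)·I) = 2, so dim ker(A − (2)·I) = n − 2 = 1

Summary:
  λ = 2: algebraic multiplicity = 3, geometric multiplicity = 1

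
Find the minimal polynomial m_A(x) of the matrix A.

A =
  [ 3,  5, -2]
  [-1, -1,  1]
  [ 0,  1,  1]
x^3 - 3*x^2 + 3*x - 1

The characteristic polynomial is χ_A(x) = (x - 1)^3, so the eigenvalues are known. The minimal polynomial is
  m_A(x) = Π_λ (x − λ)^{k_λ}
where k_λ is the size of the *largest* Jordan block for λ (equivalently, the smallest k with (A − λI)^k v = 0 for every generalised eigenvector v of λ).

  λ = 1: largest Jordan block has size 3, contributing (x − 1)^3

So m_A(x) = (x - 1)^3 = x^3 - 3*x^2 + 3*x - 1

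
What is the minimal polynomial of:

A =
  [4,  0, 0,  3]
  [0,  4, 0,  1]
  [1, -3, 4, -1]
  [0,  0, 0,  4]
x^2 - 8*x + 16

The characteristic polynomial is χ_A(x) = (x - 4)^4, so the eigenvalues are known. The minimal polynomial is
  m_A(x) = Π_λ (x − λ)^{k_λ}
where k_λ is the size of the *largest* Jordan block for λ (equivalently, the smallest k with (A − λI)^k v = 0 for every generalised eigenvector v of λ).

  λ = 4: largest Jordan block has size 2, contributing (x − 4)^2

So m_A(x) = (x - 4)^2 = x^2 - 8*x + 16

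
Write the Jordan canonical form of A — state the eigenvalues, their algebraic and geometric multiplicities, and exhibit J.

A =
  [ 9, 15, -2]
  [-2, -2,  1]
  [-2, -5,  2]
J_3(3)

The characteristic polynomial is
  det(x·I − A) = x^3 - 9*x^2 + 27*x - 27 = (x - 3)^3

Eigenvalues and multiplicities (the geometric multiplicity of λ is n − rank(A − λI), which equals the number of Jordan blocks for λ):
  λ = 3: algebraic multiplicity = 3, geometric multiplicity = 1

Determining the block sizes for each eigenvalue:
  λ = 3: one block (gm = 1), so the single block has size am = 3 → block sizes [3]

Assembling the blocks gives a Jordan form
J =
  [3, 1, 0]
  [0, 3, 1]
  [0, 0, 3]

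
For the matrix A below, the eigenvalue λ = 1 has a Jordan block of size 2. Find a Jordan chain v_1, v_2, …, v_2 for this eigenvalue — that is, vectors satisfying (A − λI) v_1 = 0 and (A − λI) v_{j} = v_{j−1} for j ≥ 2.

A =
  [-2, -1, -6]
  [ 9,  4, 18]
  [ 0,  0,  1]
A Jordan chain for λ = 1 of length 2:
v_1 = (-3, 9, 0)ᵀ
v_2 = (1, 0, 0)ᵀ

Let N = A − (1)·I. We want v_2 with N^2 v_2 = 0 but N^1 v_2 ≠ 0; then v_{j-1} := N · v_j for j = 2, …, 2.

Pick v_2 = (1, 0, 0)ᵀ.
Then v_1 = N · v_2 = (-3, 9, 0)ᵀ.

Sanity check: (A − (1)·I) v_1 = (0, 0, 0)ᵀ = 0. ✓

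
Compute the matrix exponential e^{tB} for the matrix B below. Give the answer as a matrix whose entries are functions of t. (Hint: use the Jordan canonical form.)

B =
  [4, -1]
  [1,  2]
e^{tB} =
  [t*exp(3*t) + exp(3*t), -t*exp(3*t)]
  [t*exp(3*t), -t*exp(3*t) + exp(3*t)]

Strategy: write B = P · J · P⁻¹ where J is a Jordan canonical form, so e^{tB} = P · e^{tJ} · P⁻¹, and e^{tJ} can be computed block-by-block.

B has Jordan form
J =
  [3, 1]
  [0, 3]
(up to reordering of blocks).

Per-block formulas:
  For a 2×2 Jordan block J_2(3): exp(t · J_2(3)) = e^(3t)·(I + t·N), where N is the 2×2 nilpotent shift.

After assembling e^{tJ} and conjugating by P, we get:

e^{tB} =
  [t*exp(3*t) + exp(3*t), -t*exp(3*t)]
  [t*exp(3*t), -t*exp(3*t) + exp(3*t)]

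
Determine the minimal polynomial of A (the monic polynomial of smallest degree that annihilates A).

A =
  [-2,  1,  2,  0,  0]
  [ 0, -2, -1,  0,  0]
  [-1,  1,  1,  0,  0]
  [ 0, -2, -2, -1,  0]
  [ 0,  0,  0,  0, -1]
x^3 + 3*x^2 + 3*x + 1

The characteristic polynomial is χ_A(x) = (x + 1)^5, so the eigenvalues are known. The minimal polynomial is
  m_A(x) = Π_λ (x − λ)^{k_λ}
where k_λ is the size of the *largest* Jordan block for λ (equivalently, the smallest k with (A − λI)^k v = 0 for every generalised eigenvector v of λ).

  λ = -1: largest Jordan block has size 3, contributing (x + 1)^3

So m_A(x) = (x + 1)^3 = x^3 + 3*x^2 + 3*x + 1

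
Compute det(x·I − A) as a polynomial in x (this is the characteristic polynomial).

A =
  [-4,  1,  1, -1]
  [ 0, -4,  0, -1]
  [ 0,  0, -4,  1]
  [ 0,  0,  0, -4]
x^4 + 16*x^3 + 96*x^2 + 256*x + 256

Expanding det(x·I − A) (e.g. by cofactor expansion or by noting that A is similar to its Jordan form J, which has the same characteristic polynomial as A) gives
  χ_A(x) = x^4 + 16*x^3 + 96*x^2 + 256*x + 256
which factors as (x + 4)^4. The eigenvalues (with algebraic multiplicities) are λ = -4 with multiplicity 4.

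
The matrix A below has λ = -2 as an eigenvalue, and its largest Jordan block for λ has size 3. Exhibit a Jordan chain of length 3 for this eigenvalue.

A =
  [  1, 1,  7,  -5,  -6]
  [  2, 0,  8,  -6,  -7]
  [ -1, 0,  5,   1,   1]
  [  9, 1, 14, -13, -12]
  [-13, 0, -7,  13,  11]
A Jordan chain for λ = -2 of length 3:
v_1 = (1, 2, 0, 1, 0)ᵀ
v_2 = (-3, -5, 0, -3, 0)ᵀ
v_3 = (1, 0, 0, 0, 1)ᵀ

Let N = A − (-2)·I. We want v_3 with N^3 v_3 = 0 but N^2 v_3 ≠ 0; then v_{j-1} := N · v_j for j = 3, …, 2.

Pick v_3 = (1, 0, 0, 0, 1)ᵀ.
Then v_2 = N · v_3 = (-3, -5, 0, -3, 0)ᵀ.
Then v_1 = N · v_2 = (1, 2, 0, 1, 0)ᵀ.

Sanity check: (A − (-2)·I) v_1 = (0, 0, 0, 0, 0)ᵀ = 0. ✓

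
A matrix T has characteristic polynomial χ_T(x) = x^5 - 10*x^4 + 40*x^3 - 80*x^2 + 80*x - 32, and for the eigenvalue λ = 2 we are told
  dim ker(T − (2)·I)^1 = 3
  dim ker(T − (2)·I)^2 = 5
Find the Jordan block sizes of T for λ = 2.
Block sizes for λ = 2: [2, 2, 1]

From the dimensions of kernels of powers, the number of Jordan blocks of size at least j is d_j − d_{j−1} where d_j = dim ker(N^j) (with d_0 = 0). Computing the differences gives [3, 2].
The number of blocks of size exactly k is (#blocks of size ≥ k) − (#blocks of size ≥ k + 1), so the partition is: 1 block(s) of size 1, 2 block(s) of size 2.
In nonincreasing order the block sizes are [2, 2, 1].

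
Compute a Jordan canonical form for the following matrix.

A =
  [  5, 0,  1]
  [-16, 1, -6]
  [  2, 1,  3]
J_3(3)

The characteristic polynomial is
  det(x·I − A) = x^3 - 9*x^2 + 27*x - 27 = (x - 3)^3

Eigenvalues and multiplicities (the geometric multiplicity of λ is n − rank(A − λI), which equals the number of Jordan blocks for λ):
  λ = 3: algebraic multiplicity = 3, geometric multiplicity = 1

Determining the block sizes for each eigenvalue:
  λ = 3: one block (gm = 1), so the single block has size am = 3 → block sizes [3]

Assembling the blocks gives a Jordan form
J =
  [3, 1, 0]
  [0, 3, 1]
  [0, 0, 3]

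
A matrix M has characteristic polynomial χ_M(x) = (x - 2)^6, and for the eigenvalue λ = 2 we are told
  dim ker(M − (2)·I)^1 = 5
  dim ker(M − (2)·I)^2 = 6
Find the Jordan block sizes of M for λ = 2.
Block sizes for λ = 2: [2, 1, 1, 1, 1]

From the dimensions of kernels of powers, the number of Jordan blocks of size at least j is d_j − d_{j−1} where d_j = dim ker(N^j) (with d_0 = 0). Computing the differences gives [5, 1].
The number of blocks of size exactly k is (#blocks of size ≥ k) − (#blocks of size ≥ k + 1), so the partition is: 4 block(s) of size 1, 1 block(s) of size 2.
In nonincreasing order the block sizes are [2, 1, 1, 1, 1].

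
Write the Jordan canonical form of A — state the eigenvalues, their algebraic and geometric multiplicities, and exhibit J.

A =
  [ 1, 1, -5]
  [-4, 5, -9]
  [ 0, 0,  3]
J_3(3)

The characteristic polynomial is
  det(x·I − A) = x^3 - 9*x^2 + 27*x - 27 = (x - 3)^3

Eigenvalues and multiplicities (the geometric multiplicity of λ is n − rank(A − λI), which equals the number of Jordan blocks for λ):
  λ = 3: algebraic multiplicity = 3, geometric multiplicity = 1

Determining the block sizes for each eigenvalue:
  λ = 3: one block (gm = 1), so the single block has size am = 3 → block sizes [3]

Assembling the blocks gives a Jordan form
J =
  [3, 1, 0]
  [0, 3, 1]
  [0, 0, 3]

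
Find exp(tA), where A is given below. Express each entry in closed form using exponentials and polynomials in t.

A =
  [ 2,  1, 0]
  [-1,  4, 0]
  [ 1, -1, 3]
e^{tA} =
  [-t*exp(3*t) + exp(3*t), t*exp(3*t), 0]
  [-t*exp(3*t), t*exp(3*t) + exp(3*t), 0]
  [t*exp(3*t), -t*exp(3*t), exp(3*t)]

Strategy: write A = P · J · P⁻¹ where J is a Jordan canonical form, so e^{tA} = P · e^{tJ} · P⁻¹, and e^{tJ} can be computed block-by-block.

A has Jordan form
J =
  [3, 1, 0]
  [0, 3, 0]
  [0, 0, 3]
(up to reordering of blocks).

Per-block formulas:
  For a 1×1 block at λ = 3: exp(t · [3]) = [e^(3t)].
  For a 2×2 Jordan block J_2(3): exp(t · J_2(3)) = e^(3t)·(I + t·N), where N is the 2×2 nilpotent shift.

After assembling e^{tJ} and conjugating by P, we get:

e^{tA} =
  [-t*exp(3*t) + exp(3*t), t*exp(3*t), 0]
  [-t*exp(3*t), t*exp(3*t) + exp(3*t), 0]
  [t*exp(3*t), -t*exp(3*t), exp(3*t)]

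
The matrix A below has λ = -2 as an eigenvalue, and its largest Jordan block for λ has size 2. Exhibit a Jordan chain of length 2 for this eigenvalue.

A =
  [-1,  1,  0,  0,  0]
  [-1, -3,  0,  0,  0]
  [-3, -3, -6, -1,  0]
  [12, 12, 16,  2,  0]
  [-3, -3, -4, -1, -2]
A Jordan chain for λ = -2 of length 2:
v_1 = (1, -1, -3, 12, -3)ᵀ
v_2 = (1, 0, 0, 0, 0)ᵀ

Let N = A − (-2)·I. We want v_2 with N^2 v_2 = 0 but N^1 v_2 ≠ 0; then v_{j-1} := N · v_j for j = 2, …, 2.

Pick v_2 = (1, 0, 0, 0, 0)ᵀ.
Then v_1 = N · v_2 = (1, -1, -3, 12, -3)ᵀ.

Sanity check: (A − (-2)·I) v_1 = (0, 0, 0, 0, 0)ᵀ = 0. ✓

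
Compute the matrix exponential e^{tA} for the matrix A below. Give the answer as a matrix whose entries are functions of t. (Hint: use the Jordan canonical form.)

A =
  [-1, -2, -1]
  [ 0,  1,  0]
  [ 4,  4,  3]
e^{tA} =
  [-2*t*exp(t) + exp(t), -2*t*exp(t), -t*exp(t)]
  [0, exp(t), 0]
  [4*t*exp(t), 4*t*exp(t), 2*t*exp(t) + exp(t)]

Strategy: write A = P · J · P⁻¹ where J is a Jordan canonical form, so e^{tA} = P · e^{tJ} · P⁻¹, and e^{tJ} can be computed block-by-block.

A has Jordan form
J =
  [1, 1, 0]
  [0, 1, 0]
  [0, 0, 1]
(up to reordering of blocks).

Per-block formulas:
  For a 1×1 block at λ = 1: exp(t · [1]) = [e^(1t)].
  For a 2×2 Jordan block J_2(1): exp(t · J_2(1)) = e^(1t)·(I + t·N), where N is the 2×2 nilpotent shift.

After assembling e^{tJ} and conjugating by P, we get:

e^{tA} =
  [-2*t*exp(t) + exp(t), -2*t*exp(t), -t*exp(t)]
  [0, exp(t), 0]
  [4*t*exp(t), 4*t*exp(t), 2*t*exp(t) + exp(t)]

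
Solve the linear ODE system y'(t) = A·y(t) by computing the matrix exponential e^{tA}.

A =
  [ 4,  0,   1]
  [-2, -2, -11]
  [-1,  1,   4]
e^{tA} =
  [3*t^2*exp(2*t)/2 + 2*t*exp(2*t) + exp(2*t), t^2*exp(2*t)/2, 2*t^2*exp(2*t) + t*exp(2*t)]
  [15*t^2*exp(2*t)/2 - 2*t*exp(2*t), 5*t^2*exp(2*t)/2 - 4*t*exp(2*t) + exp(2*t), 10*t^2*exp(2*t) - 11*t*exp(2*t)]
  [-3*t^2*exp(2*t) - t*exp(2*t), -t^2*exp(2*t) + t*exp(2*t), -4*t^2*exp(2*t) + 2*t*exp(2*t) + exp(2*t)]

Strategy: write A = P · J · P⁻¹ where J is a Jordan canonical form, so e^{tA} = P · e^{tJ} · P⁻¹, and e^{tJ} can be computed block-by-block.

A has Jordan form
J =
  [2, 1, 0]
  [0, 2, 1]
  [0, 0, 2]
(up to reordering of blocks).

Per-block formulas:
  For a 3×3 Jordan block J_3(2): exp(t · J_3(2)) = e^(2t)·(I + t·N + (t^2/2)·N^2), where N is the 3×3 nilpotent shift.

After assembling e^{tJ} and conjugating by P, we get:

e^{tA} =
  [3*t^2*exp(2*t)/2 + 2*t*exp(2*t) + exp(2*t), t^2*exp(2*t)/2, 2*t^2*exp(2*t) + t*exp(2*t)]
  [15*t^2*exp(2*t)/2 - 2*t*exp(2*t), 5*t^2*exp(2*t)/2 - 4*t*exp(2*t) + exp(2*t), 10*t^2*exp(2*t) - 11*t*exp(2*t)]
  [-3*t^2*exp(2*t) - t*exp(2*t), -t^2*exp(2*t) + t*exp(2*t), -4*t^2*exp(2*t) + 2*t*exp(2*t) + exp(2*t)]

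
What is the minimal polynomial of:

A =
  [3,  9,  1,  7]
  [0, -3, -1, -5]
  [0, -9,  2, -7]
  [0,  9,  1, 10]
x^3 - 9*x^2 + 27*x - 27

The characteristic polynomial is χ_A(x) = (x - 3)^4, so the eigenvalues are known. The minimal polynomial is
  m_A(x) = Π_λ (x − λ)^{k_λ}
where k_λ is the size of the *largest* Jordan block for λ (equivalently, the smallest k with (A − λI)^k v = 0 for every generalised eigenvector v of λ).

  λ = 3: largest Jordan block has size 3, contributing (x − 3)^3

So m_A(x) = (x - 3)^3 = x^3 - 9*x^2 + 27*x - 27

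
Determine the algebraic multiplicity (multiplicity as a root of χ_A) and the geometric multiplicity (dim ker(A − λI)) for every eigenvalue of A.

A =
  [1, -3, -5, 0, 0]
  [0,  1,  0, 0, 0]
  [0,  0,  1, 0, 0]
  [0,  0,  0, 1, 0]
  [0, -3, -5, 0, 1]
λ = 1: alg = 5, geom = 4

Step 1 — factor the characteristic polynomial to read off the algebraic multiplicities:
  χ_A(x) = (x - 1)^5

Step 2 — compute geometric multiplicities via the rank-nullity identity g(λ) = n − rank(A − λI):
  rank(A − (1)·I) = 1, so dim ker(A − (1)·I) = n − 1 = 4

Summary:
  λ = 1: algebraic multiplicity = 5, geometric multiplicity = 4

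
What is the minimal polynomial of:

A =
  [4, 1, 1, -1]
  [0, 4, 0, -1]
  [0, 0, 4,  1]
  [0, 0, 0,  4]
x^2 - 8*x + 16

The characteristic polynomial is χ_A(x) = (x - 4)^4, so the eigenvalues are known. The minimal polynomial is
  m_A(x) = Π_λ (x − λ)^{k_λ}
where k_λ is the size of the *largest* Jordan block for λ (equivalently, the smallest k with (A − λI)^k v = 0 for every generalised eigenvector v of λ).

  λ = 4: largest Jordan block has size 2, contributing (x − 4)^2

So m_A(x) = (x - 4)^2 = x^2 - 8*x + 16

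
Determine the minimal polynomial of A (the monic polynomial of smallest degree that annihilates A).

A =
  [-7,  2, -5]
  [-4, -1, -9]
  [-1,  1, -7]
x^3 + 15*x^2 + 75*x + 125

The characteristic polynomial is χ_A(x) = (x + 5)^3, so the eigenvalues are known. The minimal polynomial is
  m_A(x) = Π_λ (x − λ)^{k_λ}
where k_λ is the size of the *largest* Jordan block for λ (equivalently, the smallest k with (A − λI)^k v = 0 for every generalised eigenvector v of λ).

  λ = -5: largest Jordan block has size 3, contributing (x + 5)^3

So m_A(x) = (x + 5)^3 = x^3 + 15*x^2 + 75*x + 125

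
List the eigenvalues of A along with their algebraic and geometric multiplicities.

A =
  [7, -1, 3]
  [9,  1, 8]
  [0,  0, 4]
λ = 4: alg = 3, geom = 1

Step 1 — factor the characteristic polynomial to read off the algebraic multiplicities:
  χ_A(x) = (x - 4)^3

Step 2 — compute geometric multiplicities via the rank-nullity identity g(λ) = n − rank(A − λI):
  rank(A − (4)·I) = 2, so dim ker(A − (4)·I) = n − 2 = 1

Summary:
  λ = 4: algebraic multiplicity = 3, geometric multiplicity = 1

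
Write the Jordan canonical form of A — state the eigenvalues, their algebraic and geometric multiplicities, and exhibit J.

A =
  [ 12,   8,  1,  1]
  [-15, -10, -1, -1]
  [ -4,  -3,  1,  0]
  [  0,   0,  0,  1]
J_3(1) ⊕ J_1(1)

The characteristic polynomial is
  det(x·I − A) = x^4 - 4*x^3 + 6*x^2 - 4*x + 1 = (x - 1)^4

Eigenvalues and multiplicities (the geometric multiplicity of λ is n − rank(A − λI), which equals the number of Jordan blocks for λ):
  λ = 1: algebraic multiplicity = 4, geometric multiplicity = 2

Determining the block sizes for each eigenvalue:
  λ = 1: with am = 4 and gm = 2, the partition is not yet determined (e.g. several partitions of 4 into 2 parts exist). Let N = A − (1)·I. Computing rank(N^1) = 2, rank(N^2) = 1, rank(N^3) = 0; the number of blocks of size ≥ j is rank(N^{j−1}) − rank(N^j), giving [2, 1, 1]. So we have 1 block(s) of size 3, 1 block(s) of size 1 → block sizes [3, 1]

Assembling the blocks gives a Jordan form
J =
  [1, 1, 0, 0]
  [0, 1, 1, 0]
  [0, 0, 1, 0]
  [0, 0, 0, 1]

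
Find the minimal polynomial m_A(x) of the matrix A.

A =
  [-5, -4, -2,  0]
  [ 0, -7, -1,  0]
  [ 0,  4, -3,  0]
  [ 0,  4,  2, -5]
x^2 + 10*x + 25

The characteristic polynomial is χ_A(x) = (x + 5)^4, so the eigenvalues are known. The minimal polynomial is
  m_A(x) = Π_λ (x − λ)^{k_λ}
where k_λ is the size of the *largest* Jordan block for λ (equivalently, the smallest k with (A − λI)^k v = 0 for every generalised eigenvector v of λ).

  λ = -5: largest Jordan block has size 2, contributing (x + 5)^2

So m_A(x) = (x + 5)^2 = x^2 + 10*x + 25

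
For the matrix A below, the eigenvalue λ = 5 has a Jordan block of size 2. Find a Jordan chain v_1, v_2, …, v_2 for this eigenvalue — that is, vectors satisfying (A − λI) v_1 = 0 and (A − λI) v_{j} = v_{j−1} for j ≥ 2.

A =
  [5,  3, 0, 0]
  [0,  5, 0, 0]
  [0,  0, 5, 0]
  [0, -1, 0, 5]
A Jordan chain for λ = 5 of length 2:
v_1 = (3, 0, 0, -1)ᵀ
v_2 = (0, 1, 0, 0)ᵀ

Let N = A − (5)·I. We want v_2 with N^2 v_2 = 0 but N^1 v_2 ≠ 0; then v_{j-1} := N · v_j for j = 2, …, 2.

Pick v_2 = (0, 1, 0, 0)ᵀ.
Then v_1 = N · v_2 = (3, 0, 0, -1)ᵀ.

Sanity check: (A − (5)·I) v_1 = (0, 0, 0, 0)ᵀ = 0. ✓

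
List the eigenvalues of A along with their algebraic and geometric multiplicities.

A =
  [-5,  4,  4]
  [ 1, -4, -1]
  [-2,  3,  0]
λ = -3: alg = 3, geom = 1

Step 1 — factor the characteristic polynomial to read off the algebraic multiplicities:
  χ_A(x) = (x + 3)^3

Step 2 — compute geometric multiplicities via the rank-nullity identity g(λ) = n − rank(A − λI):
  rank(A − (-3)·I) = 2, so dim ker(A − (-3)·I) = n − 2 = 1

Summary:
  λ = -3: algebraic multiplicity = 3, geometric multiplicity = 1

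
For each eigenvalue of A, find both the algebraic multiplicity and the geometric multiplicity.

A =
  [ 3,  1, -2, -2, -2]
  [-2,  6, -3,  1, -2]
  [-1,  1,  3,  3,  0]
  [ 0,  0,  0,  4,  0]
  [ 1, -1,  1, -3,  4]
λ = 4: alg = 5, geom = 3

Step 1 — factor the characteristic polynomial to read off the algebraic multiplicities:
  χ_A(x) = (x - 4)^5

Step 2 — compute geometric multiplicities via the rank-nullity identity g(λ) = n − rank(A − λI):
  rank(A − (4)·I) = 2, so dim ker(A − (4)·I) = n − 2 = 3

Summary:
  λ = 4: algebraic multiplicity = 5, geometric multiplicity = 3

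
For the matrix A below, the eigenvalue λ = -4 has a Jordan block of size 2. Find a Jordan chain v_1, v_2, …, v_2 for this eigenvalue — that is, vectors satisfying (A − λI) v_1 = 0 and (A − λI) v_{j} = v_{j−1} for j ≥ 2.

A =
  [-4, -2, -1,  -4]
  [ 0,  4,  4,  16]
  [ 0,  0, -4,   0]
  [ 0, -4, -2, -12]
A Jordan chain for λ = -4 of length 2:
v_1 = (-2, 8, 0, -4)ᵀ
v_2 = (0, 1, 0, 0)ᵀ

Let N = A − (-4)·I. We want v_2 with N^2 v_2 = 0 but N^1 v_2 ≠ 0; then v_{j-1} := N · v_j for j = 2, …, 2.

Pick v_2 = (0, 1, 0, 0)ᵀ.
Then v_1 = N · v_2 = (-2, 8, 0, -4)ᵀ.

Sanity check: (A − (-4)·I) v_1 = (0, 0, 0, 0)ᵀ = 0. ✓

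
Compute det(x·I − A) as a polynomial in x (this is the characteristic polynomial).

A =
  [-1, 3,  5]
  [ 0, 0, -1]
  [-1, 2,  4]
x^3 - 3*x^2 + 3*x - 1

Expanding det(x·I − A) (e.g. by cofactor expansion or by noting that A is similar to its Jordan form J, which has the same characteristic polynomial as A) gives
  χ_A(x) = x^3 - 3*x^2 + 3*x - 1
which factors as (x - 1)^3. The eigenvalues (with algebraic multiplicities) are λ = 1 with multiplicity 3.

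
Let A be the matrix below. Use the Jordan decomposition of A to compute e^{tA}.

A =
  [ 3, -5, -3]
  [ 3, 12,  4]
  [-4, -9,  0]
e^{tA} =
  [t^2*exp(5*t)/2 - 2*t*exp(5*t) + exp(5*t), t^2*exp(5*t) - 5*t*exp(5*t), t^2*exp(5*t)/2 - 3*t*exp(5*t)]
  [-t^2*exp(5*t)/2 + 3*t*exp(5*t), -t^2*exp(5*t) + 7*t*exp(5*t) + exp(5*t), -t^2*exp(5*t)/2 + 4*t*exp(5*t)]
  [t^2*exp(5*t)/2 - 4*t*exp(5*t), t^2*exp(5*t) - 9*t*exp(5*t), t^2*exp(5*t)/2 - 5*t*exp(5*t) + exp(5*t)]

Strategy: write A = P · J · P⁻¹ where J is a Jordan canonical form, so e^{tA} = P · e^{tJ} · P⁻¹, and e^{tJ} can be computed block-by-block.

A has Jordan form
J =
  [5, 1, 0]
  [0, 5, 1]
  [0, 0, 5]
(up to reordering of blocks).

Per-block formulas:
  For a 3×3 Jordan block J_3(5): exp(t · J_3(5)) = e^(5t)·(I + t·N + (t^2/2)·N^2), where N is the 3×3 nilpotent shift.

After assembling e^{tJ} and conjugating by P, we get:

e^{tA} =
  [t^2*exp(5*t)/2 - 2*t*exp(5*t) + exp(5*t), t^2*exp(5*t) - 5*t*exp(5*t), t^2*exp(5*t)/2 - 3*t*exp(5*t)]
  [-t^2*exp(5*t)/2 + 3*t*exp(5*t), -t^2*exp(5*t) + 7*t*exp(5*t) + exp(5*t), -t^2*exp(5*t)/2 + 4*t*exp(5*t)]
  [t^2*exp(5*t)/2 - 4*t*exp(5*t), t^2*exp(5*t) - 9*t*exp(5*t), t^2*exp(5*t)/2 - 5*t*exp(5*t) + exp(5*t)]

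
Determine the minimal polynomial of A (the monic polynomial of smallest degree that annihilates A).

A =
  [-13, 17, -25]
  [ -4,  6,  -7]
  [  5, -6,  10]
x^3 - 3*x^2 + 3*x - 1

The characteristic polynomial is χ_A(x) = (x - 1)^3, so the eigenvalues are known. The minimal polynomial is
  m_A(x) = Π_λ (x − λ)^{k_λ}
where k_λ is the size of the *largest* Jordan block for λ (equivalently, the smallest k with (A − λI)^k v = 0 for every generalised eigenvector v of λ).

  λ = 1: largest Jordan block has size 3, contributing (x − 1)^3

So m_A(x) = (x - 1)^3 = x^3 - 3*x^2 + 3*x - 1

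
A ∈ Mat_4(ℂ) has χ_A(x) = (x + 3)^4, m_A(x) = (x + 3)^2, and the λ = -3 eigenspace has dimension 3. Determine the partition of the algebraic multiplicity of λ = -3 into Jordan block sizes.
Block sizes for λ = -3: [2, 1, 1]

Step 1 — from the characteristic polynomial, algebraic multiplicity of λ = -3 is 4. From dim ker(A − (-3)·I) = 3, there are exactly 3 Jordan blocks for λ = -3.
Step 2 — from the minimal polynomial, the factor (x + 3)^2 tells us the largest block for λ = -3 has size 2.
Step 3 — with total size 4, 3 blocks, and largest block 2, the block sizes (in nonincreasing order) are [2, 1, 1].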